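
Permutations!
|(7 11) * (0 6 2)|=6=|(0 6 2)(7 11)|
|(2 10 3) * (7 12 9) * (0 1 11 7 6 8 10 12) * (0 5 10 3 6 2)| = |(0 1 11 7 5 10 6 8 3)(2 12 9)| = 9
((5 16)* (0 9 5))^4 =((0 9 5 16))^4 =(16)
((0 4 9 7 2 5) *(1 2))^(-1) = ((0 4 9 7 1 2 5))^(-1) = (0 5 2 1 7 9 4)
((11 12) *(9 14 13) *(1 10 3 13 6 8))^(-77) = ((1 10 3 13 9 14 6 8)(11 12))^(-77) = (1 13 6 10 9 8 3 14)(11 12)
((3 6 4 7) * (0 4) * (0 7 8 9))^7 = (0 9 8 4)(3 6 7)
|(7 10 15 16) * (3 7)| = |(3 7 10 15 16)| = 5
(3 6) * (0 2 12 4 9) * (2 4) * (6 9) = (0 4 6 3 9)(2 12) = [4, 1, 12, 9, 6, 5, 3, 7, 8, 0, 10, 11, 2]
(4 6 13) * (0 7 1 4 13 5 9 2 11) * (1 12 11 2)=[7, 4, 2, 3, 6, 9, 5, 12, 8, 1, 10, 0, 11, 13]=(13)(0 7 12 11)(1 4 6 5 9)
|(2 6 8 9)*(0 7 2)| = |(0 7 2 6 8 9)| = 6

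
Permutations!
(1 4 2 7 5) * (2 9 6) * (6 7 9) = (1 4 6 2 9 7 5) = [0, 4, 9, 3, 6, 1, 2, 5, 8, 7]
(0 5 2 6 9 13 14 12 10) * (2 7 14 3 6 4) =[5, 1, 4, 6, 2, 7, 9, 14, 8, 13, 0, 11, 10, 3, 12] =(0 5 7 14 12 10)(2 4)(3 6 9 13)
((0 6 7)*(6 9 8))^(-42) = ((0 9 8 6 7))^(-42) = (0 6 9 7 8)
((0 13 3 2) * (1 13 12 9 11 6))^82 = (0 12 9 11 6 1 13 3 2)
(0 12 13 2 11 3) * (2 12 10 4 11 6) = (0 10 4 11 3)(2 6)(12 13) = [10, 1, 6, 0, 11, 5, 2, 7, 8, 9, 4, 3, 13, 12]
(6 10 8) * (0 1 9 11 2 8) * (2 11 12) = (0 1 9 12 2 8 6 10) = [1, 9, 8, 3, 4, 5, 10, 7, 6, 12, 0, 11, 2]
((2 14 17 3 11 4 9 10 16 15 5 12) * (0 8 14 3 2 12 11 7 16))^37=(0 5 2 10 15 17 9 16 14 4 7 8 11 3)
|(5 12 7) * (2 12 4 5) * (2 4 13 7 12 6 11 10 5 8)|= |(2 6 11 10 5 13 7 4 8)|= 9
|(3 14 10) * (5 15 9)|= 3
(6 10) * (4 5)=(4 5)(6 10)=[0, 1, 2, 3, 5, 4, 10, 7, 8, 9, 6]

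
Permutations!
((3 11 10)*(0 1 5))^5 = ((0 1 5)(3 11 10))^5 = (0 5 1)(3 10 11)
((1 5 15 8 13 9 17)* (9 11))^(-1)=(1 17 9 11 13 8 15 5)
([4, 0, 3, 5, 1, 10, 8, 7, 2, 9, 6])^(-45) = (2 10)(3 6)(5 8)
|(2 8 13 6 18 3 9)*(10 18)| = |(2 8 13 6 10 18 3 9)| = 8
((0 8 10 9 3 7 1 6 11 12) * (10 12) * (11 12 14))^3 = ((0 8 14 11 10 9 3 7 1 6 12))^3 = (0 11 3 6 8 10 7 12 14 9 1)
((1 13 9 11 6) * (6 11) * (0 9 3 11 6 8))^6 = ((0 9 8)(1 13 3 11 6))^6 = (1 13 3 11 6)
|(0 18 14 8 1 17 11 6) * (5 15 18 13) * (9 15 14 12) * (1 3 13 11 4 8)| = |(0 11 6)(1 17 4 8 3 13 5 14)(9 15 18 12)| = 24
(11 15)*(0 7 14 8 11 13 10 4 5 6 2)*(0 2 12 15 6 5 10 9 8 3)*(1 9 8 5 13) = (0 7 14 3)(1 9 5 13 8 11 6 12 15)(4 10) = [7, 9, 2, 0, 10, 13, 12, 14, 11, 5, 4, 6, 15, 8, 3, 1]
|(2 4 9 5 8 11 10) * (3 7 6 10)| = |(2 4 9 5 8 11 3 7 6 10)| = 10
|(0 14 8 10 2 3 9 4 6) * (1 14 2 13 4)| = |(0 2 3 9 1 14 8 10 13 4 6)| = 11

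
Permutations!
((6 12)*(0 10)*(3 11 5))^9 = ((0 10)(3 11 5)(6 12))^9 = (0 10)(6 12)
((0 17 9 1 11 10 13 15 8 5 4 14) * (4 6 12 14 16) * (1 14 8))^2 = (0 9)(1 10 15 11 13)(5 12)(6 8)(14 17)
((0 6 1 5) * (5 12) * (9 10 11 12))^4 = (0 10)(1 12)(5 9)(6 11)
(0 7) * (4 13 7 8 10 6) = [8, 1, 2, 3, 13, 5, 4, 0, 10, 9, 6, 11, 12, 7] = (0 8 10 6 4 13 7)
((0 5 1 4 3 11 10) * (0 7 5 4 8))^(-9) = (11)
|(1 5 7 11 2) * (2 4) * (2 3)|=7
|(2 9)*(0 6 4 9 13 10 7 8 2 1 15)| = 30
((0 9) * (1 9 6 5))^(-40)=(9)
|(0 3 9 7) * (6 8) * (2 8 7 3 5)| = |(0 5 2 8 6 7)(3 9)| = 6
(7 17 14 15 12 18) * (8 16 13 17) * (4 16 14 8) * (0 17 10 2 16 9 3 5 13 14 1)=(0 17 8 1)(2 16 14 15 12 18 7 4 9 3 5 13 10)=[17, 0, 16, 5, 9, 13, 6, 4, 1, 3, 2, 11, 18, 10, 15, 12, 14, 8, 7]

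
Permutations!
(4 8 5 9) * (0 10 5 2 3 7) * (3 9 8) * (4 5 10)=[4, 1, 9, 7, 3, 8, 6, 0, 2, 5, 10]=(10)(0 4 3 7)(2 9 5 8)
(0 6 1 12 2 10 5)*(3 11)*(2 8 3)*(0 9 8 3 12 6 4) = (0 4)(1 6)(2 10 5 9 8 12 3 11) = [4, 6, 10, 11, 0, 9, 1, 7, 12, 8, 5, 2, 3]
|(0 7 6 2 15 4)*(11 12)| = |(0 7 6 2 15 4)(11 12)| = 6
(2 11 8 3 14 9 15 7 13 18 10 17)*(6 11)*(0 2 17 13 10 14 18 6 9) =(0 2 9 15 7 10 13 6 11 8 3 18 14) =[2, 1, 9, 18, 4, 5, 11, 10, 3, 15, 13, 8, 12, 6, 0, 7, 16, 17, 14]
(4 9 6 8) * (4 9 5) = [0, 1, 2, 3, 5, 4, 8, 7, 9, 6] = (4 5)(6 8 9)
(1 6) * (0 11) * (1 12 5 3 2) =(0 11)(1 6 12 5 3 2) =[11, 6, 1, 2, 4, 3, 12, 7, 8, 9, 10, 0, 5]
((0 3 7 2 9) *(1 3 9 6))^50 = (9)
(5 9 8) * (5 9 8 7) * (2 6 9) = (2 6 9 7 5 8) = [0, 1, 6, 3, 4, 8, 9, 5, 2, 7]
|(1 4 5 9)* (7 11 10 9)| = 7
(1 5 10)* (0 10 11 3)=(0 10 1 5 11 3)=[10, 5, 2, 0, 4, 11, 6, 7, 8, 9, 1, 3]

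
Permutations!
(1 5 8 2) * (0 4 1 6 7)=(0 4 1 5 8 2 6 7)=[4, 5, 6, 3, 1, 8, 7, 0, 2]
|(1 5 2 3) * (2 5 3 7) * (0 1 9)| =4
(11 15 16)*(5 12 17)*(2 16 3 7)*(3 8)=(2 16 11 15 8 3 7)(5 12 17)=[0, 1, 16, 7, 4, 12, 6, 2, 3, 9, 10, 15, 17, 13, 14, 8, 11, 5]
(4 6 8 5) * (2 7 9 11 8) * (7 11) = [0, 1, 11, 3, 6, 4, 2, 9, 5, 7, 10, 8] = (2 11 8 5 4 6)(7 9)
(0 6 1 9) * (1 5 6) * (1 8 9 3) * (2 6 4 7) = (0 8 9)(1 3)(2 6 5 4 7) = [8, 3, 6, 1, 7, 4, 5, 2, 9, 0]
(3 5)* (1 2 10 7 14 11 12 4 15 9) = (1 2 10 7 14 11 12 4 15 9)(3 5) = [0, 2, 10, 5, 15, 3, 6, 14, 8, 1, 7, 12, 4, 13, 11, 9]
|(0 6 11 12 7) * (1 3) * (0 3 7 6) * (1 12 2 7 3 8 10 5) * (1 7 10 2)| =|(1 3 12 6 11)(2 10 5 7 8)| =5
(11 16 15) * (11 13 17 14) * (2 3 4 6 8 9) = [0, 1, 3, 4, 6, 5, 8, 7, 9, 2, 10, 16, 12, 17, 11, 13, 15, 14] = (2 3 4 6 8 9)(11 16 15 13 17 14)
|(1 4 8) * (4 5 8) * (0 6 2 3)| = |(0 6 2 3)(1 5 8)| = 12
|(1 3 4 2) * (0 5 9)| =|(0 5 9)(1 3 4 2)| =12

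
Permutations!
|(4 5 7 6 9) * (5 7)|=4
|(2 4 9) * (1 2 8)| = 5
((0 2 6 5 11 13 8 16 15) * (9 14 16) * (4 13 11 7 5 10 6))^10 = (0 2 4 13 8 9 14 16 15)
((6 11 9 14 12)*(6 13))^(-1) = (6 13 12 14 9 11)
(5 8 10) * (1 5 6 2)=[0, 5, 1, 3, 4, 8, 2, 7, 10, 9, 6]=(1 5 8 10 6 2)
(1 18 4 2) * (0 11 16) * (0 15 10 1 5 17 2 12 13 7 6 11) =(1 18 4 12 13 7 6 11 16 15 10)(2 5 17) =[0, 18, 5, 3, 12, 17, 11, 6, 8, 9, 1, 16, 13, 7, 14, 10, 15, 2, 4]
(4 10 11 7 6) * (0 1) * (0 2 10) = (0 1 2 10 11 7 6 4) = [1, 2, 10, 3, 0, 5, 4, 6, 8, 9, 11, 7]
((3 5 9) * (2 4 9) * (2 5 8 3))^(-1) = ((2 4 9)(3 8))^(-1) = (2 9 4)(3 8)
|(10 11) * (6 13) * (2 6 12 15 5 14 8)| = |(2 6 13 12 15 5 14 8)(10 11)| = 8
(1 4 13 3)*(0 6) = (0 6)(1 4 13 3) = [6, 4, 2, 1, 13, 5, 0, 7, 8, 9, 10, 11, 12, 3]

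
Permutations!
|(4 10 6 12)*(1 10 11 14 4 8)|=15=|(1 10 6 12 8)(4 11 14)|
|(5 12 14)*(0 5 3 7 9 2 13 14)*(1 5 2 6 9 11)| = |(0 2 13 14 3 7 11 1 5 12)(6 9)| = 10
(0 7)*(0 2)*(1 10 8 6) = (0 7 2)(1 10 8 6) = [7, 10, 0, 3, 4, 5, 1, 2, 6, 9, 8]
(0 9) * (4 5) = [9, 1, 2, 3, 5, 4, 6, 7, 8, 0] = (0 9)(4 5)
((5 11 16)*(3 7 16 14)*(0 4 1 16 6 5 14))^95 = ((0 4 1 16 14 3 7 6 5 11))^95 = (0 3)(1 6)(4 7)(5 16)(11 14)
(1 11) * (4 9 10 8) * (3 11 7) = (1 7 3 11)(4 9 10 8) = [0, 7, 2, 11, 9, 5, 6, 3, 4, 10, 8, 1]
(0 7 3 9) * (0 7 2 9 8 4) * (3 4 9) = (0 2 3 8 9 7 4) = [2, 1, 3, 8, 0, 5, 6, 4, 9, 7]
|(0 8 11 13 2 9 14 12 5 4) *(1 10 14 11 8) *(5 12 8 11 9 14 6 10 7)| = 10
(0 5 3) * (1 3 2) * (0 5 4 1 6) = (0 4 1 3 5 2 6) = [4, 3, 6, 5, 1, 2, 0]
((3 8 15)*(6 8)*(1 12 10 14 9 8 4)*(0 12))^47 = (0 14 15 4 12 9 3 1 10 8 6)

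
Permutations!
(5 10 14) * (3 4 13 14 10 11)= [0, 1, 2, 4, 13, 11, 6, 7, 8, 9, 10, 3, 12, 14, 5]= (3 4 13 14 5 11)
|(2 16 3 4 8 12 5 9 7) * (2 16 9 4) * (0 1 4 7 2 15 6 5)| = 30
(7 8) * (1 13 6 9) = (1 13 6 9)(7 8) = [0, 13, 2, 3, 4, 5, 9, 8, 7, 1, 10, 11, 12, 6]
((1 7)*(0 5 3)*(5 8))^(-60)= ((0 8 5 3)(1 7))^(-60)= (8)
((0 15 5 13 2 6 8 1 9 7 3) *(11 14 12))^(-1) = ((0 15 5 13 2 6 8 1 9 7 3)(11 14 12))^(-1) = (0 3 7 9 1 8 6 2 13 5 15)(11 12 14)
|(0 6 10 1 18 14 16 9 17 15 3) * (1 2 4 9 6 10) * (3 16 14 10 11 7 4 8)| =15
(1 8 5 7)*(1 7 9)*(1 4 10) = [0, 8, 2, 3, 10, 9, 6, 7, 5, 4, 1] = (1 8 5 9 4 10)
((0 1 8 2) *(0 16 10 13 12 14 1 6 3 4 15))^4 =(0 15 4 3 6)(1 10)(2 12)(8 13)(14 16)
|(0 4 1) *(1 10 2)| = |(0 4 10 2 1)| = 5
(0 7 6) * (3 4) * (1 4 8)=[7, 4, 2, 8, 3, 5, 0, 6, 1]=(0 7 6)(1 4 3 8)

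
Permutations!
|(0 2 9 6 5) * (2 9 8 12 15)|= |(0 9 6 5)(2 8 12 15)|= 4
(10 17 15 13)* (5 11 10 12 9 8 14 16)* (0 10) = [10, 1, 2, 3, 4, 11, 6, 7, 14, 8, 17, 0, 9, 12, 16, 13, 5, 15] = (0 10 17 15 13 12 9 8 14 16 5 11)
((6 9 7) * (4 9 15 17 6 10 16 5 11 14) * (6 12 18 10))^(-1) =((4 9 7 6 15 17 12 18 10 16 5 11 14))^(-1) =(4 14 11 5 16 10 18 12 17 15 6 7 9)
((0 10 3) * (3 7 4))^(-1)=(0 3 4 7 10)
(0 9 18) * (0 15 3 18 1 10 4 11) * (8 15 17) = (0 9 1 10 4 11)(3 18 17 8 15) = [9, 10, 2, 18, 11, 5, 6, 7, 15, 1, 4, 0, 12, 13, 14, 3, 16, 8, 17]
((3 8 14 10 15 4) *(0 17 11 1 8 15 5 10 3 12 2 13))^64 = (0 8 4)(1 15 13)(2 11 3)(12 17 14)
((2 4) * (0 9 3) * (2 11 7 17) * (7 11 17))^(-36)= (17)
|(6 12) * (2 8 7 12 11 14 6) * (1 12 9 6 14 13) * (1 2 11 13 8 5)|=10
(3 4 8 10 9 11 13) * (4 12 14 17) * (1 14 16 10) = (1 14 17 4 8)(3 12 16 10 9 11 13) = [0, 14, 2, 12, 8, 5, 6, 7, 1, 11, 9, 13, 16, 3, 17, 15, 10, 4]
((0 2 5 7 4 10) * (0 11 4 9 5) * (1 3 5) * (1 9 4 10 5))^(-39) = ((0 2)(1 3)(4 5 7)(10 11))^(-39) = (0 2)(1 3)(10 11)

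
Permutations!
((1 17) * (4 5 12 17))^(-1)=(1 17 12 5 4)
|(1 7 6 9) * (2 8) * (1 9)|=6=|(9)(1 7 6)(2 8)|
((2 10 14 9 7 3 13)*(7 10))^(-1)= (2 13 3 7)(9 14 10)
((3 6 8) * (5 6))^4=(8)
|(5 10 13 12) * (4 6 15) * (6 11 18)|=|(4 11 18 6 15)(5 10 13 12)|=20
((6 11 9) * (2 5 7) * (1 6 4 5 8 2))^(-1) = ((1 6 11 9 4 5 7)(2 8))^(-1) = (1 7 5 4 9 11 6)(2 8)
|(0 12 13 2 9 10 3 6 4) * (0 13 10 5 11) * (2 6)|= |(0 12 10 3 2 9 5 11)(4 13 6)|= 24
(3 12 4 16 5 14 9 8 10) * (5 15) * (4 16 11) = [0, 1, 2, 12, 11, 14, 6, 7, 10, 8, 3, 4, 16, 13, 9, 5, 15] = (3 12 16 15 5 14 9 8 10)(4 11)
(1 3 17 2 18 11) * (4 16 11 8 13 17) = (1 3 4 16 11)(2 18 8 13 17) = [0, 3, 18, 4, 16, 5, 6, 7, 13, 9, 10, 1, 12, 17, 14, 15, 11, 2, 8]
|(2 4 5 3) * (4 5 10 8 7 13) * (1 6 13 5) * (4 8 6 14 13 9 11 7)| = |(1 14 13 8 4 10 6 9 11 7 5 3 2)| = 13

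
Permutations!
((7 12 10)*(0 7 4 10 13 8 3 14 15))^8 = ((0 7 12 13 8 3 14 15)(4 10))^8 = (15)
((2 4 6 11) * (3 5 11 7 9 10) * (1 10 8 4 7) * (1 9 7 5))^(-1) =((1 10 3)(2 5 11)(4 6 9 8))^(-1) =(1 3 10)(2 11 5)(4 8 9 6)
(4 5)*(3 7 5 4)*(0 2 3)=(0 2 3 7 5)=[2, 1, 3, 7, 4, 0, 6, 5]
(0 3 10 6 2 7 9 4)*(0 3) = (2 7 9 4 3 10 6) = [0, 1, 7, 10, 3, 5, 2, 9, 8, 4, 6]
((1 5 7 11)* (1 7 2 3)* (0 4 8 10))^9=((0 4 8 10)(1 5 2 3)(7 11))^9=(0 4 8 10)(1 5 2 3)(7 11)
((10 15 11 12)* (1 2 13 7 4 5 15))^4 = (1 4 12 13 15)(2 5 10 7 11)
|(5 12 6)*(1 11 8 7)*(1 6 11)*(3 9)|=|(3 9)(5 12 11 8 7 6)|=6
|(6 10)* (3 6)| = |(3 6 10)| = 3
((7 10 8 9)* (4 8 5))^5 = ((4 8 9 7 10 5))^5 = (4 5 10 7 9 8)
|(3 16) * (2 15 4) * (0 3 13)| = 12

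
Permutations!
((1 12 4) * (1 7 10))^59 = ((1 12 4 7 10))^59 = (1 10 7 4 12)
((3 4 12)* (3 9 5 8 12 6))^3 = (5 9 12 8)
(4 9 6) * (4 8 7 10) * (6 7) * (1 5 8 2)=(1 5 8 6 2)(4 9 7 10)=[0, 5, 1, 3, 9, 8, 2, 10, 6, 7, 4]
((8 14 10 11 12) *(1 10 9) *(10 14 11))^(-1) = (1 9 14)(8 12 11)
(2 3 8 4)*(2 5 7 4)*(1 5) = (1 5 7 4)(2 3 8) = [0, 5, 3, 8, 1, 7, 6, 4, 2]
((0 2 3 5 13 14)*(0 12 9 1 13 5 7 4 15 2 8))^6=(1 13 14 12 9)(2 3 7 4 15)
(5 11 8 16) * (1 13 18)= (1 13 18)(5 11 8 16)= [0, 13, 2, 3, 4, 11, 6, 7, 16, 9, 10, 8, 12, 18, 14, 15, 5, 17, 1]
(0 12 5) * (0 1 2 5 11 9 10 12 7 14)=(0 7 14)(1 2 5)(9 10 12 11)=[7, 2, 5, 3, 4, 1, 6, 14, 8, 10, 12, 9, 11, 13, 0]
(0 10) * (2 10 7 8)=(0 7 8 2 10)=[7, 1, 10, 3, 4, 5, 6, 8, 2, 9, 0]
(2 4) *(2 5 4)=(4 5)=[0, 1, 2, 3, 5, 4]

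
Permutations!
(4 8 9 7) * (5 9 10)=(4 8 10 5 9 7)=[0, 1, 2, 3, 8, 9, 6, 4, 10, 7, 5]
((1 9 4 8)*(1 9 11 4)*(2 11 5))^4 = (1 4 5 8 2 9 11)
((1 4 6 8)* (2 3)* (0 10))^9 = (0 10)(1 4 6 8)(2 3)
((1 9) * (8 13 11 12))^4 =((1 9)(8 13 11 12))^4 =(13)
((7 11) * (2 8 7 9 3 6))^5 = ((2 8 7 11 9 3 6))^5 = (2 3 11 8 6 9 7)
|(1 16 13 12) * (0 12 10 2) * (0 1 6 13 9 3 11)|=|(0 12 6 13 10 2 1 16 9 3 11)|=11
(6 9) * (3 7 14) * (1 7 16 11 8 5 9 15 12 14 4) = (1 7 4)(3 16 11 8 5 9 6 15 12 14) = [0, 7, 2, 16, 1, 9, 15, 4, 5, 6, 10, 8, 14, 13, 3, 12, 11]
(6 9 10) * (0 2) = (0 2)(6 9 10) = [2, 1, 0, 3, 4, 5, 9, 7, 8, 10, 6]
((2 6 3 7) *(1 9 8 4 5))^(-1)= (1 5 4 8 9)(2 7 3 6)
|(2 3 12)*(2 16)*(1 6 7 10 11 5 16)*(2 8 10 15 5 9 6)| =|(1 2 3 12)(5 16 8 10 11 9 6 7 15)| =36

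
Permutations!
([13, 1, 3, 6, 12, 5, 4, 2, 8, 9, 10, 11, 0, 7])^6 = [4, 1, 13, 7, 3, 5, 2, 0, 8, 9, 10, 11, 6, 12]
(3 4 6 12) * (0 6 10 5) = (0 6 12 3 4 10 5) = [6, 1, 2, 4, 10, 0, 12, 7, 8, 9, 5, 11, 3]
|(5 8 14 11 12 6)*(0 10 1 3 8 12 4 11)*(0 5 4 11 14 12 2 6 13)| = |(0 10 1 3 8 12 13)(2 6 4 14 5)| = 35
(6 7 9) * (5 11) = (5 11)(6 7 9) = [0, 1, 2, 3, 4, 11, 7, 9, 8, 6, 10, 5]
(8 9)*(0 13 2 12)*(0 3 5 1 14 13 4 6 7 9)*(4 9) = (0 9 8)(1 14 13 2 12 3 5)(4 6 7) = [9, 14, 12, 5, 6, 1, 7, 4, 0, 8, 10, 11, 3, 2, 13]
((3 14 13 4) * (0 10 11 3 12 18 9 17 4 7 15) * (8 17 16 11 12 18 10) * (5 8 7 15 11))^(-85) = (0 15 13 14 3 11 7)(4 17 8 5 16 9 18)(10 12)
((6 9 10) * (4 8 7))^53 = (4 7 8)(6 10 9)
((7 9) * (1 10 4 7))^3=((1 10 4 7 9))^3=(1 7 10 9 4)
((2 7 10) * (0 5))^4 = ((0 5)(2 7 10))^4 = (2 7 10)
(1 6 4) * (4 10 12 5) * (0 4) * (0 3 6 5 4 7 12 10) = (0 7 12 4 1 5 3 6) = [7, 5, 2, 6, 1, 3, 0, 12, 8, 9, 10, 11, 4]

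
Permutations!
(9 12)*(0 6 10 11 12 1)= (0 6 10 11 12 9 1)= [6, 0, 2, 3, 4, 5, 10, 7, 8, 1, 11, 12, 9]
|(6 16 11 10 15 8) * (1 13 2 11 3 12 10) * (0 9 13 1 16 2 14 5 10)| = 14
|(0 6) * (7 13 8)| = |(0 6)(7 13 8)| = 6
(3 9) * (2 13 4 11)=(2 13 4 11)(3 9)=[0, 1, 13, 9, 11, 5, 6, 7, 8, 3, 10, 2, 12, 4]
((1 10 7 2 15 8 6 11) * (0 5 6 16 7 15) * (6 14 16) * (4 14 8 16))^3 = ((0 5 8 6 11 1 10 15 16 7 2)(4 14))^3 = (0 6 10 7 5 11 15 2 8 1 16)(4 14)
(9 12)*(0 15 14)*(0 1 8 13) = [15, 8, 2, 3, 4, 5, 6, 7, 13, 12, 10, 11, 9, 0, 1, 14] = (0 15 14 1 8 13)(9 12)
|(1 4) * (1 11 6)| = |(1 4 11 6)| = 4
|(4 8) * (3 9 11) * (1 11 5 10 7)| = |(1 11 3 9 5 10 7)(4 8)| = 14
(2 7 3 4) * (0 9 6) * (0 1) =(0 9 6 1)(2 7 3 4) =[9, 0, 7, 4, 2, 5, 1, 3, 8, 6]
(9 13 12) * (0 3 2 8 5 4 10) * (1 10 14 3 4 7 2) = (0 4 14 3 1 10)(2 8 5 7)(9 13 12) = [4, 10, 8, 1, 14, 7, 6, 2, 5, 13, 0, 11, 9, 12, 3]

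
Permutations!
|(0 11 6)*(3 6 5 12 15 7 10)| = 9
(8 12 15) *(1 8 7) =(1 8 12 15 7) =[0, 8, 2, 3, 4, 5, 6, 1, 12, 9, 10, 11, 15, 13, 14, 7]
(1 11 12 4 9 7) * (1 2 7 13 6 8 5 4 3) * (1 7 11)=(2 11 12 3 7)(4 9 13 6 8 5)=[0, 1, 11, 7, 9, 4, 8, 2, 5, 13, 10, 12, 3, 6]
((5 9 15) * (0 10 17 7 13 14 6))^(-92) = (0 6 14 13 7 17 10)(5 9 15)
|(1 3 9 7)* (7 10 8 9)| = |(1 3 7)(8 9 10)| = 3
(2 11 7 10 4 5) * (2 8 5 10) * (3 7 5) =(2 11 5 8 3 7)(4 10) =[0, 1, 11, 7, 10, 8, 6, 2, 3, 9, 4, 5]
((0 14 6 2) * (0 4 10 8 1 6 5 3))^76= (14)(1 10 2)(4 6 8)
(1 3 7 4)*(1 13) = [0, 3, 2, 7, 13, 5, 6, 4, 8, 9, 10, 11, 12, 1] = (1 3 7 4 13)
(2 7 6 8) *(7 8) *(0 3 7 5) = (0 3 7 6 5)(2 8) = [3, 1, 8, 7, 4, 0, 5, 6, 2]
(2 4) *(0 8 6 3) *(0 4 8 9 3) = (0 9 3 4 2 8 6) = [9, 1, 8, 4, 2, 5, 0, 7, 6, 3]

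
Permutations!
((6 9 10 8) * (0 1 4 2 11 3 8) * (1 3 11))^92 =(11)(0 8 9)(1 2 4)(3 6 10)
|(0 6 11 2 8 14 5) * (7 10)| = |(0 6 11 2 8 14 5)(7 10)| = 14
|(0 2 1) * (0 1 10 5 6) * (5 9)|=6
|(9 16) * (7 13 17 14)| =4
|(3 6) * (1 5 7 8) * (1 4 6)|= |(1 5 7 8 4 6 3)|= 7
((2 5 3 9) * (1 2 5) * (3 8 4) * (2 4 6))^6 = ((1 4 3 9 5 8 6 2))^6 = (1 6 5 3)(2 8 9 4)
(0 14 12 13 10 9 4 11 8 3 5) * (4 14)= (0 4 11 8 3 5)(9 14 12 13 10)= [4, 1, 2, 5, 11, 0, 6, 7, 3, 14, 9, 8, 13, 10, 12]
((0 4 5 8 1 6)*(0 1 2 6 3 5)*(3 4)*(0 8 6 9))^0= ((0 3 5 6 1 4 8 2 9))^0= (9)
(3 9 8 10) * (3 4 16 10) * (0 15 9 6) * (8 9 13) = (0 15 13 8 3 6)(4 16 10) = [15, 1, 2, 6, 16, 5, 0, 7, 3, 9, 4, 11, 12, 8, 14, 13, 10]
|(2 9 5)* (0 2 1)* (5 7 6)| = |(0 2 9 7 6 5 1)| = 7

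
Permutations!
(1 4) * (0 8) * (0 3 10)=(0 8 3 10)(1 4)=[8, 4, 2, 10, 1, 5, 6, 7, 3, 9, 0]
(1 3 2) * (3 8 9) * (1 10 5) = [0, 8, 10, 2, 4, 1, 6, 7, 9, 3, 5] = (1 8 9 3 2 10 5)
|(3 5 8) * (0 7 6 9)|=|(0 7 6 9)(3 5 8)|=12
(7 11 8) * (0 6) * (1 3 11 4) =(0 6)(1 3 11 8 7 4) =[6, 3, 2, 11, 1, 5, 0, 4, 7, 9, 10, 8]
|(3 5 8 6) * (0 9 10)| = 12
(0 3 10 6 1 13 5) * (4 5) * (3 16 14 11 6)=[16, 13, 2, 10, 5, 0, 1, 7, 8, 9, 3, 6, 12, 4, 11, 15, 14]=(0 16 14 11 6 1 13 4 5)(3 10)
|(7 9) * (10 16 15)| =6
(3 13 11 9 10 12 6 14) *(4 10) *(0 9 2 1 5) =(0 9 4 10 12 6 14 3 13 11 2 1 5) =[9, 5, 1, 13, 10, 0, 14, 7, 8, 4, 12, 2, 6, 11, 3]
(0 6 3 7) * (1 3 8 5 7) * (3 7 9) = [6, 7, 2, 1, 4, 9, 8, 0, 5, 3] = (0 6 8 5 9 3 1 7)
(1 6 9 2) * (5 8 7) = (1 6 9 2)(5 8 7) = [0, 6, 1, 3, 4, 8, 9, 5, 7, 2]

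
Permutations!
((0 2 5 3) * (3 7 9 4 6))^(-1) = (0 3 6 4 9 7 5 2)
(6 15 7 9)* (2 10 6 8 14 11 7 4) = (2 10 6 15 4)(7 9 8 14 11) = [0, 1, 10, 3, 2, 5, 15, 9, 14, 8, 6, 7, 12, 13, 11, 4]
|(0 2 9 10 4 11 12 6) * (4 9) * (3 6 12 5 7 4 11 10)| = |(12)(0 2 11 5 7 4 10 9 3 6)| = 10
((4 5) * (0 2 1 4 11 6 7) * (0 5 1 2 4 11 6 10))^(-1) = (0 10 11 1 4)(5 7 6)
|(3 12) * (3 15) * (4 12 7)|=|(3 7 4 12 15)|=5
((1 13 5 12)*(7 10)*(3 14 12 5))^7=(1 3 12 13 14)(7 10)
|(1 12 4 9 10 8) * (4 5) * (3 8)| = |(1 12 5 4 9 10 3 8)| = 8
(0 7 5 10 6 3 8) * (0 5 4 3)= (0 7 4 3 8 5 10 6)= [7, 1, 2, 8, 3, 10, 0, 4, 5, 9, 6]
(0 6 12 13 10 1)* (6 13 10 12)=[13, 0, 2, 3, 4, 5, 6, 7, 8, 9, 1, 11, 10, 12]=(0 13 12 10 1)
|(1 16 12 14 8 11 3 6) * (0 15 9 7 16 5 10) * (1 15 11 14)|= 12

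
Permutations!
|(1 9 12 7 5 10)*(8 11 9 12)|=15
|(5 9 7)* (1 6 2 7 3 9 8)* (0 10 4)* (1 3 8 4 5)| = 12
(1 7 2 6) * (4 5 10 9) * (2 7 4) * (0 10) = (0 10 9 2 6 1 4 5) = [10, 4, 6, 3, 5, 0, 1, 7, 8, 2, 9]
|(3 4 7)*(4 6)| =4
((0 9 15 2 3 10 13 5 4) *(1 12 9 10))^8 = (0 5 10 4 13)(1 9 2)(3 12 15)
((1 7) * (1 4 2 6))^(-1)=((1 7 4 2 6))^(-1)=(1 6 2 4 7)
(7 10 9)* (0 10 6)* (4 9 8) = (0 10 8 4 9 7 6) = [10, 1, 2, 3, 9, 5, 0, 6, 4, 7, 8]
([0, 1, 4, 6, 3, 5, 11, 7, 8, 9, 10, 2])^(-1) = (2 11 6 3 4)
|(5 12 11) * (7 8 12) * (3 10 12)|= |(3 10 12 11 5 7 8)|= 7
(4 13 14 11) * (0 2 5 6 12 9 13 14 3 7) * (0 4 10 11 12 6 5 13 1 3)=(0 2 13)(1 3 7 4 14 12 9)(10 11)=[2, 3, 13, 7, 14, 5, 6, 4, 8, 1, 11, 10, 9, 0, 12]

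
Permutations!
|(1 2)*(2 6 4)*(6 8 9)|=6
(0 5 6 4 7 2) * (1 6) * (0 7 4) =(0 5 1 6)(2 7) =[5, 6, 7, 3, 4, 1, 0, 2]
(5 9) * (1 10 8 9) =(1 10 8 9 5) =[0, 10, 2, 3, 4, 1, 6, 7, 9, 5, 8]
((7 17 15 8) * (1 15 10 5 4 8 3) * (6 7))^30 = (4 6 17 5 8 7 10)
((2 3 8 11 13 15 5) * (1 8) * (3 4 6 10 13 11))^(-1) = ((1 8 3)(2 4 6 10 13 15 5))^(-1) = (1 3 8)(2 5 15 13 10 6 4)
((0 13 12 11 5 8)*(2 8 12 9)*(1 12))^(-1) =((0 13 9 2 8)(1 12 11 5))^(-1) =(0 8 2 9 13)(1 5 11 12)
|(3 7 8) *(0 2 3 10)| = |(0 2 3 7 8 10)| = 6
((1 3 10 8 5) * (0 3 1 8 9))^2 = ((0 3 10 9)(5 8))^2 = (0 10)(3 9)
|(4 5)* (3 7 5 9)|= 5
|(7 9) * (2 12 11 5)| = 4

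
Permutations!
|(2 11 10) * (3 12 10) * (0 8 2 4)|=|(0 8 2 11 3 12 10 4)|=8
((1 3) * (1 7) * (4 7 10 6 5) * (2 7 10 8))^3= (1 2 3 7 8)(4 5 6 10)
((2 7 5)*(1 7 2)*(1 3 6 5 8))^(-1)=(1 8 7)(3 5 6)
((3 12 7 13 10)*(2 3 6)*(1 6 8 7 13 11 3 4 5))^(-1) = ((1 6 2 4 5)(3 12 13 10 8 7 11))^(-1) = (1 5 4 2 6)(3 11 7 8 10 13 12)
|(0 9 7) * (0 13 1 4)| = 6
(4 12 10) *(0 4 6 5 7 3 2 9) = (0 4 12 10 6 5 7 3 2 9) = [4, 1, 9, 2, 12, 7, 5, 3, 8, 0, 6, 11, 10]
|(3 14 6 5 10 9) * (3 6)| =4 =|(3 14)(5 10 9 6)|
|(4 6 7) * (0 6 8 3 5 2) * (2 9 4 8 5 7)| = 3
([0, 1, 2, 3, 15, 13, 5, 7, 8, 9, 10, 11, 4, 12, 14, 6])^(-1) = [0, 1, 2, 3, 12, 6, 15, 7, 8, 9, 10, 11, 13, 5, 14, 4]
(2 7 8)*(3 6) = (2 7 8)(3 6) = [0, 1, 7, 6, 4, 5, 3, 8, 2]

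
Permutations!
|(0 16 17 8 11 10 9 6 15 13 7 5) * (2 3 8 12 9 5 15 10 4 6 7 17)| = 30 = |(0 16 2 3 8 11 4 6 10 5)(7 15 13 17 12 9)|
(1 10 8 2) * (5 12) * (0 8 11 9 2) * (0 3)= (0 8 3)(1 10 11 9 2)(5 12)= [8, 10, 1, 0, 4, 12, 6, 7, 3, 2, 11, 9, 5]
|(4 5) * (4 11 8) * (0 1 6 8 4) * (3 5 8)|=8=|(0 1 6 3 5 11 4 8)|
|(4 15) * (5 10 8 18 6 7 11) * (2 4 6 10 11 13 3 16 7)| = 12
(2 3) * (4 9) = (2 3)(4 9) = [0, 1, 3, 2, 9, 5, 6, 7, 8, 4]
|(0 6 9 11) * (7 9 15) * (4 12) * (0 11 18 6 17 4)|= |(0 17 4 12)(6 15 7 9 18)|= 20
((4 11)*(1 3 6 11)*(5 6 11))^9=(1 3 11 4)(5 6)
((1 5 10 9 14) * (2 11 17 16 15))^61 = ((1 5 10 9 14)(2 11 17 16 15))^61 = (1 5 10 9 14)(2 11 17 16 15)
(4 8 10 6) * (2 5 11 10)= (2 5 11 10 6 4 8)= [0, 1, 5, 3, 8, 11, 4, 7, 2, 9, 6, 10]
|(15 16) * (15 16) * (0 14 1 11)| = 4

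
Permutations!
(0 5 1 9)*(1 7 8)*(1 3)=(0 5 7 8 3 1 9)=[5, 9, 2, 1, 4, 7, 6, 8, 3, 0]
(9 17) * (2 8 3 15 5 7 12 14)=[0, 1, 8, 15, 4, 7, 6, 12, 3, 17, 10, 11, 14, 13, 2, 5, 16, 9]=(2 8 3 15 5 7 12 14)(9 17)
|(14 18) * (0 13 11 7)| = |(0 13 11 7)(14 18)| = 4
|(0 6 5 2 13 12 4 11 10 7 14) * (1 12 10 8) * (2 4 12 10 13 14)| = |(0 6 5 4 11 8 1 10 7 2 14)| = 11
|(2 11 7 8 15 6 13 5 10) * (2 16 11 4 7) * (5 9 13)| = |(2 4 7 8 15 6 5 10 16 11)(9 13)| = 10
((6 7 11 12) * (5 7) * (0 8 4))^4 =((0 8 4)(5 7 11 12 6))^4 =(0 8 4)(5 6 12 11 7)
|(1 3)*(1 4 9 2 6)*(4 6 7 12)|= 15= |(1 3 6)(2 7 12 4 9)|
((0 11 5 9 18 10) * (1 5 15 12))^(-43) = ((0 11 15 12 1 5 9 18 10))^(-43) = (0 15 1 9 10 11 12 5 18)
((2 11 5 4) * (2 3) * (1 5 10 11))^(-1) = (1 2 3 4 5)(10 11)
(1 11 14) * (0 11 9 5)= (0 11 14 1 9 5)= [11, 9, 2, 3, 4, 0, 6, 7, 8, 5, 10, 14, 12, 13, 1]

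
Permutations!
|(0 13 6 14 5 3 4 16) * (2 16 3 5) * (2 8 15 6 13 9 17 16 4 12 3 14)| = |(0 9 17 16)(2 4 14 8 15 6)(3 12)| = 12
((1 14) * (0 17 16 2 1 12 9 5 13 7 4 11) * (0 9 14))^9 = ((0 17 16 2 1)(4 11 9 5 13 7)(12 14))^9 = (0 1 2 16 17)(4 5)(7 9)(11 13)(12 14)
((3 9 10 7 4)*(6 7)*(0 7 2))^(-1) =(0 2 6 10 9 3 4 7)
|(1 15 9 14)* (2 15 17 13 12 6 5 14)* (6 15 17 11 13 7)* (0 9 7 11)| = 13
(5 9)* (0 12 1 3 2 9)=[12, 3, 9, 2, 4, 0, 6, 7, 8, 5, 10, 11, 1]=(0 12 1 3 2 9 5)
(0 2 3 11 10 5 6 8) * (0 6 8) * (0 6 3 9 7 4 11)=(0 2 9 7 4 11 10 5 8 3)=[2, 1, 9, 0, 11, 8, 6, 4, 3, 7, 5, 10]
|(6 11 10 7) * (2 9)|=4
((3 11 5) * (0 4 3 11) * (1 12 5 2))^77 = ((0 4 3)(1 12 5 11 2))^77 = (0 3 4)(1 5 2 12 11)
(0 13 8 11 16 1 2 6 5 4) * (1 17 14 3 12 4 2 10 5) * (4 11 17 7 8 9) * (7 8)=(0 13 9 4)(1 10 5 2 6)(3 12 11 16 8 17 14)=[13, 10, 6, 12, 0, 2, 1, 7, 17, 4, 5, 16, 11, 9, 3, 15, 8, 14]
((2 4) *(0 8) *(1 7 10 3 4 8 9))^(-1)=(0 8 2 4 3 10 7 1 9)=((0 9 1 7 10 3 4 2 8))^(-1)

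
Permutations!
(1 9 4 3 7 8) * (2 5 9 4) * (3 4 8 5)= [0, 8, 3, 7, 4, 9, 6, 5, 1, 2]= (1 8)(2 3 7 5 9)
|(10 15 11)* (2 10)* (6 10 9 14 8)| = 8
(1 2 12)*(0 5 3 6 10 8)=(0 5 3 6 10 8)(1 2 12)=[5, 2, 12, 6, 4, 3, 10, 7, 0, 9, 8, 11, 1]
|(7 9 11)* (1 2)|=|(1 2)(7 9 11)|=6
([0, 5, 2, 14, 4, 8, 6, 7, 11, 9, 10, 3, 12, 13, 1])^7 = (1 5 8 11 3 14)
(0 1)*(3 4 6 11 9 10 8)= (0 1)(3 4 6 11 9 10 8)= [1, 0, 2, 4, 6, 5, 11, 7, 3, 10, 8, 9]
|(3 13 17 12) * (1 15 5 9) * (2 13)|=20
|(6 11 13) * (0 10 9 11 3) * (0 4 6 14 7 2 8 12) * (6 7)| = 13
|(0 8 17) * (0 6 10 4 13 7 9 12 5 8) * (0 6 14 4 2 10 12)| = 22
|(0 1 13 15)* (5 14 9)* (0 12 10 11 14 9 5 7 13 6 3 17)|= 45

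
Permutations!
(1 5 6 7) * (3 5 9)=(1 9 3 5 6 7)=[0, 9, 2, 5, 4, 6, 7, 1, 8, 3]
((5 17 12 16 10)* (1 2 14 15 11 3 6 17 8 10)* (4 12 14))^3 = ((1 2 4 12 16)(3 6 17 14 15 11)(5 8 10))^3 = (1 12 2 16 4)(3 14)(6 15)(11 17)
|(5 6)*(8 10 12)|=6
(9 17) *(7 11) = (7 11)(9 17) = [0, 1, 2, 3, 4, 5, 6, 11, 8, 17, 10, 7, 12, 13, 14, 15, 16, 9]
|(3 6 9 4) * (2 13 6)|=6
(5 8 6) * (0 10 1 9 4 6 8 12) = [10, 9, 2, 3, 6, 12, 5, 7, 8, 4, 1, 11, 0] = (0 10 1 9 4 6 5 12)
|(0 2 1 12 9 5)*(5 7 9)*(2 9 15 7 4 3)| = 8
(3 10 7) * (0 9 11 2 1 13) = (0 9 11 2 1 13)(3 10 7) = [9, 13, 1, 10, 4, 5, 6, 3, 8, 11, 7, 2, 12, 0]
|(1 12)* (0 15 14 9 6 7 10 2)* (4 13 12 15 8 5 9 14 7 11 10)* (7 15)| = |(15)(0 8 5 9 6 11 10 2)(1 7 4 13 12)| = 40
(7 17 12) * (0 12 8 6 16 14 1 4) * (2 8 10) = (0 12 7 17 10 2 8 6 16 14 1 4) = [12, 4, 8, 3, 0, 5, 16, 17, 6, 9, 2, 11, 7, 13, 1, 15, 14, 10]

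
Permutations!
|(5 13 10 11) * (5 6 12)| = 6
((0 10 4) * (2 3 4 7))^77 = (0 4 3 2 7 10)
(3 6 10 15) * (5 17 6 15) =(3 15)(5 17 6 10) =[0, 1, 2, 15, 4, 17, 10, 7, 8, 9, 5, 11, 12, 13, 14, 3, 16, 6]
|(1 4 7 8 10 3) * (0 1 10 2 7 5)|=12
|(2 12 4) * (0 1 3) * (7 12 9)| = 15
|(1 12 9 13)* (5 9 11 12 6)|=10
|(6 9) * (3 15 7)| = 6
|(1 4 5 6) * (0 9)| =|(0 9)(1 4 5 6)| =4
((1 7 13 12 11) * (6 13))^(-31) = ((1 7 6 13 12 11))^(-31) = (1 11 12 13 6 7)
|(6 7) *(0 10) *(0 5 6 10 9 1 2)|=|(0 9 1 2)(5 6 7 10)|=4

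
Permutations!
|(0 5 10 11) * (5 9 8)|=|(0 9 8 5 10 11)|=6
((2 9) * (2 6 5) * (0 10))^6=(10)(2 6)(5 9)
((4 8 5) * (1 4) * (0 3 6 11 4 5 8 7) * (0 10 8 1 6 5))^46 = ((0 3 5 6 11 4 7 10 8 1))^46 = (0 7 5 8 11)(1 4 3 10 6)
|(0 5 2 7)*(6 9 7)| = 6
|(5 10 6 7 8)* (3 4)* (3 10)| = |(3 4 10 6 7 8 5)| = 7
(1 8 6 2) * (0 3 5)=[3, 8, 1, 5, 4, 0, 2, 7, 6]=(0 3 5)(1 8 6 2)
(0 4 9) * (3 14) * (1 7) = (0 4 9)(1 7)(3 14) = [4, 7, 2, 14, 9, 5, 6, 1, 8, 0, 10, 11, 12, 13, 3]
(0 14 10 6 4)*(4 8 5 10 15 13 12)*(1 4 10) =[14, 4, 2, 3, 0, 1, 8, 7, 5, 9, 6, 11, 10, 12, 15, 13] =(0 14 15 13 12 10 6 8 5 1 4)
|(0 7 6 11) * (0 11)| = 3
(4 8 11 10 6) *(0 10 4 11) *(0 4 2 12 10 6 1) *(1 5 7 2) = (0 6 11 1)(2 12 10 5 7)(4 8) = [6, 0, 12, 3, 8, 7, 11, 2, 4, 9, 5, 1, 10]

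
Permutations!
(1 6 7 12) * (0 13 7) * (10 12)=[13, 6, 2, 3, 4, 5, 0, 10, 8, 9, 12, 11, 1, 7]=(0 13 7 10 12 1 6)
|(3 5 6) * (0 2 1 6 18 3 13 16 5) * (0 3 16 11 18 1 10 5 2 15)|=|(0 15)(1 6 13 11 18 16 2 10 5)|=18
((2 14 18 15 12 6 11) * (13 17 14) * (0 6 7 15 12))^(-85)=((0 6 11 2 13 17 14 18 12 7 15))^(-85)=(0 2 14 7 6 13 18 15 11 17 12)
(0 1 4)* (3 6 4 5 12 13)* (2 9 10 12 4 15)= (0 1 5 4)(2 9 10 12 13 3 6 15)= [1, 5, 9, 6, 0, 4, 15, 7, 8, 10, 12, 11, 13, 3, 14, 2]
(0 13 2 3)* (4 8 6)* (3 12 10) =(0 13 2 12 10 3)(4 8 6) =[13, 1, 12, 0, 8, 5, 4, 7, 6, 9, 3, 11, 10, 2]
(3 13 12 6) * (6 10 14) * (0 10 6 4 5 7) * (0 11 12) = (0 10 14 4 5 7 11 12 6 3 13) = [10, 1, 2, 13, 5, 7, 3, 11, 8, 9, 14, 12, 6, 0, 4]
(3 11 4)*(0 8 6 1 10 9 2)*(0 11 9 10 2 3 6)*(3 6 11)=(0 8)(1 2 3 9 6)(4 11)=[8, 2, 3, 9, 11, 5, 1, 7, 0, 6, 10, 4]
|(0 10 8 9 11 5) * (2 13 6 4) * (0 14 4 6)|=10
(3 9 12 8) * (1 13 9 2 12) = (1 13 9)(2 12 8 3) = [0, 13, 12, 2, 4, 5, 6, 7, 3, 1, 10, 11, 8, 9]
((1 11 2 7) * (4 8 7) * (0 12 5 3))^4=((0 12 5 3)(1 11 2 4 8 7))^4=(12)(1 8 2)(4 11 7)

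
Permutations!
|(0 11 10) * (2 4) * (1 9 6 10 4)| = |(0 11 4 2 1 9 6 10)| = 8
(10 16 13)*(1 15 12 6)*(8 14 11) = (1 15 12 6)(8 14 11)(10 16 13) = [0, 15, 2, 3, 4, 5, 1, 7, 14, 9, 16, 8, 6, 10, 11, 12, 13]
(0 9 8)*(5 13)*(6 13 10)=(0 9 8)(5 10 6 13)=[9, 1, 2, 3, 4, 10, 13, 7, 0, 8, 6, 11, 12, 5]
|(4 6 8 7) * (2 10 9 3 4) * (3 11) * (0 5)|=18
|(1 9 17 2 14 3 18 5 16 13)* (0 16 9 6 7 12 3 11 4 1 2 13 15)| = 42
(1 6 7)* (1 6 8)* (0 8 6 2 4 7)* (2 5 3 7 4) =(0 8 1 6)(3 7 5) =[8, 6, 2, 7, 4, 3, 0, 5, 1]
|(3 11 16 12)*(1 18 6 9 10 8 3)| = |(1 18 6 9 10 8 3 11 16 12)| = 10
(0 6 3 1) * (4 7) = [6, 0, 2, 1, 7, 5, 3, 4] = (0 6 3 1)(4 7)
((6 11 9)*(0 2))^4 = (6 11 9) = ((0 2)(6 11 9))^4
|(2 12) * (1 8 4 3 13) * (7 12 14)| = 20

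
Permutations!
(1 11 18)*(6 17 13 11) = [0, 6, 2, 3, 4, 5, 17, 7, 8, 9, 10, 18, 12, 11, 14, 15, 16, 13, 1] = (1 6 17 13 11 18)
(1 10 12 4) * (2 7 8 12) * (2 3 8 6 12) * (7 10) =(1 7 6 12 4)(2 10 3 8) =[0, 7, 10, 8, 1, 5, 12, 6, 2, 9, 3, 11, 4]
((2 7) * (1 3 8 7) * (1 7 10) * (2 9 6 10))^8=(10)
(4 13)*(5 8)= [0, 1, 2, 3, 13, 8, 6, 7, 5, 9, 10, 11, 12, 4]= (4 13)(5 8)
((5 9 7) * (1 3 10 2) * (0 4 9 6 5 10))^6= (0 1 10 9)(2 7 4 3)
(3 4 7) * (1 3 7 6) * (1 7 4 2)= (1 3 2)(4 6 7)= [0, 3, 1, 2, 6, 5, 7, 4]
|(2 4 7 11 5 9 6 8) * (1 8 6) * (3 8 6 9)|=21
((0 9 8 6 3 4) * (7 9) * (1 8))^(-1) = ((0 7 9 1 8 6 3 4))^(-1) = (0 4 3 6 8 1 9 7)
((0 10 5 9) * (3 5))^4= ((0 10 3 5 9))^4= (0 9 5 3 10)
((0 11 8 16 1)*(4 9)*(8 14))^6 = (16)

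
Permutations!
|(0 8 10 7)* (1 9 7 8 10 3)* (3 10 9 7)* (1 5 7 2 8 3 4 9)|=|(0 1 2 8 10 3 5 7)(4 9)|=8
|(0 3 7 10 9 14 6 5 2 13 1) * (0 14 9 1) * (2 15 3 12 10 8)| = |(0 12 10 1 14 6 5 15 3 7 8 2 13)| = 13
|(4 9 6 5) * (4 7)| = 5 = |(4 9 6 5 7)|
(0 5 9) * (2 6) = (0 5 9)(2 6) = [5, 1, 6, 3, 4, 9, 2, 7, 8, 0]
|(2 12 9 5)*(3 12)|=5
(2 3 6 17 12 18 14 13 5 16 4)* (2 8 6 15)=(2 3 15)(4 8 6 17 12 18 14 13 5 16)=[0, 1, 3, 15, 8, 16, 17, 7, 6, 9, 10, 11, 18, 5, 13, 2, 4, 12, 14]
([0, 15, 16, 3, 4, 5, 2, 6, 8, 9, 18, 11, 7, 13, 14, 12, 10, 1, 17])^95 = (1 2)(6 17)(7 18)(10 12)(15 16)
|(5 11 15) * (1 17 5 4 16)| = 7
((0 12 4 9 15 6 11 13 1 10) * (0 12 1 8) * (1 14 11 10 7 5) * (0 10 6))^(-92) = (0 9 12 8 11)(1 7 5)(4 10 13 14 15)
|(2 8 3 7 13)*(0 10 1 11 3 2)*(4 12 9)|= 42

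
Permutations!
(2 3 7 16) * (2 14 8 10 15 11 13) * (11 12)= (2 3 7 16 14 8 10 15 12 11 13)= [0, 1, 3, 7, 4, 5, 6, 16, 10, 9, 15, 13, 11, 2, 8, 12, 14]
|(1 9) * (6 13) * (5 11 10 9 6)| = |(1 6 13 5 11 10 9)| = 7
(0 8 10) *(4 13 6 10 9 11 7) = (0 8 9 11 7 4 13 6 10) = [8, 1, 2, 3, 13, 5, 10, 4, 9, 11, 0, 7, 12, 6]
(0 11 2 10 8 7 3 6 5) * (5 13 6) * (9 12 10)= (0 11 2 9 12 10 8 7 3 5)(6 13)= [11, 1, 9, 5, 4, 0, 13, 3, 7, 12, 8, 2, 10, 6]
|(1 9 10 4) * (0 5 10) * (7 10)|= |(0 5 7 10 4 1 9)|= 7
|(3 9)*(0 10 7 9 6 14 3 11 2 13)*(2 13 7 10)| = 6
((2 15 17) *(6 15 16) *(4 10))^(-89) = (2 16 6 15 17)(4 10)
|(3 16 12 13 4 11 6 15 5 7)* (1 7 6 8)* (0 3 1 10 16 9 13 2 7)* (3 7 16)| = |(0 7 1)(2 16 12)(3 9 13 4 11 8 10)(5 6 15)| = 21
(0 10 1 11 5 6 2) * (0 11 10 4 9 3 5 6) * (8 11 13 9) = [4, 10, 13, 5, 8, 0, 2, 7, 11, 3, 1, 6, 12, 9] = (0 4 8 11 6 2 13 9 3 5)(1 10)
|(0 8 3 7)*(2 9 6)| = 12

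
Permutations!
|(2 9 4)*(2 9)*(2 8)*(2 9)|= 4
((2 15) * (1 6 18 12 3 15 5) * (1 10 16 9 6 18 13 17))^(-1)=(1 17 13 6 9 16 10 5 2 15 3 12 18)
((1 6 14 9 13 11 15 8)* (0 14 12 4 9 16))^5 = (0 16 14)(1 13 6 11 12 15 4 8 9)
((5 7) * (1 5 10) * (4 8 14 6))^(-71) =((1 5 7 10)(4 8 14 6))^(-71) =(1 5 7 10)(4 8 14 6)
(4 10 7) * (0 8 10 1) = (0 8 10 7 4 1) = [8, 0, 2, 3, 1, 5, 6, 4, 10, 9, 7]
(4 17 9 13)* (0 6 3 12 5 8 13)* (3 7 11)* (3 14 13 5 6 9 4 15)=(0 9)(3 12 6 7 11 14 13 15)(4 17)(5 8)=[9, 1, 2, 12, 17, 8, 7, 11, 5, 0, 10, 14, 6, 15, 13, 3, 16, 4]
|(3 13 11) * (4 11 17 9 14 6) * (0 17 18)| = |(0 17 9 14 6 4 11 3 13 18)| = 10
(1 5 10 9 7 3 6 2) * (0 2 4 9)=(0 2 1 5 10)(3 6 4 9 7)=[2, 5, 1, 6, 9, 10, 4, 3, 8, 7, 0]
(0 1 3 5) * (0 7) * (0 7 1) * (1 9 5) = [0, 3, 2, 1, 4, 9, 6, 7, 8, 5] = (1 3)(5 9)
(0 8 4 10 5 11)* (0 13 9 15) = (0 8 4 10 5 11 13 9 15) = [8, 1, 2, 3, 10, 11, 6, 7, 4, 15, 5, 13, 12, 9, 14, 0]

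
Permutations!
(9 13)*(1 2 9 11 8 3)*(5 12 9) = (1 2 5 12 9 13 11 8 3) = [0, 2, 5, 1, 4, 12, 6, 7, 3, 13, 10, 8, 9, 11]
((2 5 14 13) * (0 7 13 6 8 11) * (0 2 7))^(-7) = (2 11 8 6 14 5)(7 13)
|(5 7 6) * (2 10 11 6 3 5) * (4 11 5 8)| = |(2 10 5 7 3 8 4 11 6)| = 9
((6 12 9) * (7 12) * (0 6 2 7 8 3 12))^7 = (0 7 2 9 12 3 8 6) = ((0 6 8 3 12 9 2 7))^7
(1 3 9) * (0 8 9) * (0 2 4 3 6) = (0 8 9 1 6)(2 4 3) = [8, 6, 4, 2, 3, 5, 0, 7, 9, 1]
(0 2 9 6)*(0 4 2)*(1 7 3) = (1 7 3)(2 9 6 4) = [0, 7, 9, 1, 2, 5, 4, 3, 8, 6]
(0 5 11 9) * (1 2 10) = (0 5 11 9)(1 2 10) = [5, 2, 10, 3, 4, 11, 6, 7, 8, 0, 1, 9]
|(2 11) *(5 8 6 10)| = |(2 11)(5 8 6 10)| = 4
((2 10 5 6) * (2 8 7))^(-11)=((2 10 5 6 8 7))^(-11)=(2 10 5 6 8 7)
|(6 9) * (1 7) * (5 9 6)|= |(1 7)(5 9)|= 2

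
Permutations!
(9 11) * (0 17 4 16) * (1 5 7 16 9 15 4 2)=(0 17 2 1 5 7 16)(4 9 11 15)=[17, 5, 1, 3, 9, 7, 6, 16, 8, 11, 10, 15, 12, 13, 14, 4, 0, 2]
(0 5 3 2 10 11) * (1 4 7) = (0 5 3 2 10 11)(1 4 7) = [5, 4, 10, 2, 7, 3, 6, 1, 8, 9, 11, 0]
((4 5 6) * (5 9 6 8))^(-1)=((4 9 6)(5 8))^(-1)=(4 6 9)(5 8)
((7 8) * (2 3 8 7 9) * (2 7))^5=(9)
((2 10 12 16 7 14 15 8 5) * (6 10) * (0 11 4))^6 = (2 14 10 8 16)(5 7 6 15 12)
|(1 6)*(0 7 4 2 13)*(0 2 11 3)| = 10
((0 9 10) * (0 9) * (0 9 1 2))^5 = (10)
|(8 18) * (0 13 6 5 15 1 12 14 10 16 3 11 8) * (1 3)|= 45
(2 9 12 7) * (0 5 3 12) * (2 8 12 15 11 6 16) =(0 5 3 15 11 6 16 2 9)(7 8 12) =[5, 1, 9, 15, 4, 3, 16, 8, 12, 0, 10, 6, 7, 13, 14, 11, 2]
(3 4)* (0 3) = (0 3 4) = [3, 1, 2, 4, 0]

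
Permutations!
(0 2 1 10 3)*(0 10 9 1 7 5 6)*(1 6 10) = (0 2 7 5 10 3 1 9 6) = [2, 9, 7, 1, 4, 10, 0, 5, 8, 6, 3]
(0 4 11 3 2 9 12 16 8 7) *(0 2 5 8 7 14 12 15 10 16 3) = (0 4 11)(2 9 15 10 16 7)(3 5 8 14 12) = [4, 1, 9, 5, 11, 8, 6, 2, 14, 15, 16, 0, 3, 13, 12, 10, 7]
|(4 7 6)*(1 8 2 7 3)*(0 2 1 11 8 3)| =|(0 2 7 6 4)(1 3 11 8)| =20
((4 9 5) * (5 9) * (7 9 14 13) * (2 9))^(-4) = ((2 9 14 13 7)(4 5))^(-4) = (2 9 14 13 7)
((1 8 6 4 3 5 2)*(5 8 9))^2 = (1 5)(2 9)(3 6)(4 8)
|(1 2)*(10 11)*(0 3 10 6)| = 10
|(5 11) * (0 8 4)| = 6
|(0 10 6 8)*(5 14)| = 4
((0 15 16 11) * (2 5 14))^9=((0 15 16 11)(2 5 14))^9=(0 15 16 11)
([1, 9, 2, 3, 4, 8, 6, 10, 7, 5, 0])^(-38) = (0 8 1 7 9 10 5)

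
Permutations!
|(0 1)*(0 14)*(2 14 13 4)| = |(0 1 13 4 2 14)| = 6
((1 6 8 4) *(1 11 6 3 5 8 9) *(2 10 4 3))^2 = (1 10 11 9 2 4 6)(3 8 5)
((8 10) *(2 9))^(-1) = (2 9)(8 10)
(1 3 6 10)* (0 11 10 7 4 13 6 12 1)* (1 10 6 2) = (0 11 6 7 4 13 2 1 3 12 10) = [11, 3, 1, 12, 13, 5, 7, 4, 8, 9, 0, 6, 10, 2]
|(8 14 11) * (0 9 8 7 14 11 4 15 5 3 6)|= |(0 9 8 11 7 14 4 15 5 3 6)|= 11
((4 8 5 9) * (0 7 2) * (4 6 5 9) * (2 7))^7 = (0 2)(4 9 5 8 6)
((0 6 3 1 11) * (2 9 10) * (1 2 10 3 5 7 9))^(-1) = ((0 6 5 7 9 3 2 1 11))^(-1) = (0 11 1 2 3 9 7 5 6)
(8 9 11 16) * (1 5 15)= (1 5 15)(8 9 11 16)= [0, 5, 2, 3, 4, 15, 6, 7, 9, 11, 10, 16, 12, 13, 14, 1, 8]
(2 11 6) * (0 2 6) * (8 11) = (0 2 8 11) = [2, 1, 8, 3, 4, 5, 6, 7, 11, 9, 10, 0]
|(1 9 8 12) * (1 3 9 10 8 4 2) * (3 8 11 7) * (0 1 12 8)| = |(0 1 10 11 7 3 9 4 2 12)| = 10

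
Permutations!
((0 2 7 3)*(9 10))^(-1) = ((0 2 7 3)(9 10))^(-1) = (0 3 7 2)(9 10)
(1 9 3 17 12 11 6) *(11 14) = (1 9 3 17 12 14 11 6) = [0, 9, 2, 17, 4, 5, 1, 7, 8, 3, 10, 6, 14, 13, 11, 15, 16, 12]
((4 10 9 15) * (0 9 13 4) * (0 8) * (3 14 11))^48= ((0 9 15 8)(3 14 11)(4 10 13))^48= (15)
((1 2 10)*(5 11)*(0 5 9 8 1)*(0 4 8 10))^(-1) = (0 2 1 8 4 10 9 11 5)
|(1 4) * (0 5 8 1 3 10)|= 7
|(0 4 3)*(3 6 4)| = 2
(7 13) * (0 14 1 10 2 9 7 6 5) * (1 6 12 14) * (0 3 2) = (0 1 10)(2 9 7 13 12 14 6 5 3) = [1, 10, 9, 2, 4, 3, 5, 13, 8, 7, 0, 11, 14, 12, 6]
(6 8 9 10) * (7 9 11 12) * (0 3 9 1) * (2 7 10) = (0 3 9 2 7 1)(6 8 11 12 10) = [3, 0, 7, 9, 4, 5, 8, 1, 11, 2, 6, 12, 10]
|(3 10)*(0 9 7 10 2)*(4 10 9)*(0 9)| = 7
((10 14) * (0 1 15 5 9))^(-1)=(0 9 5 15 1)(10 14)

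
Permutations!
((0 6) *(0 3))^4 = ((0 6 3))^4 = (0 6 3)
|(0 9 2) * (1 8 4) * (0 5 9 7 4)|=15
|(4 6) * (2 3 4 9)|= 5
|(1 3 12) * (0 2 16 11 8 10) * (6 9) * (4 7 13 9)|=30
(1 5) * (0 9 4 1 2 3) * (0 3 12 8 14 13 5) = (0 9 4 1)(2 12 8 14 13 5) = [9, 0, 12, 3, 1, 2, 6, 7, 14, 4, 10, 11, 8, 5, 13]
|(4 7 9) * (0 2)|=6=|(0 2)(4 7 9)|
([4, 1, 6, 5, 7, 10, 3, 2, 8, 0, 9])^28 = [4, 1, 6, 5, 7, 10, 3, 2, 8, 0, 9]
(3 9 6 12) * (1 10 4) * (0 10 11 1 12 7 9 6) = [10, 11, 2, 6, 12, 5, 7, 9, 8, 0, 4, 1, 3] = (0 10 4 12 3 6 7 9)(1 11)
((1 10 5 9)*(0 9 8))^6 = (10)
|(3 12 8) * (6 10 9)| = 3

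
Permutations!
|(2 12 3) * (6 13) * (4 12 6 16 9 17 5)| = |(2 6 13 16 9 17 5 4 12 3)| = 10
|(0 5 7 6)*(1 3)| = |(0 5 7 6)(1 3)| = 4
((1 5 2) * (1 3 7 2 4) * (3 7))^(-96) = (7)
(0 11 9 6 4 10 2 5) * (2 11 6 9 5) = [6, 1, 2, 3, 10, 0, 4, 7, 8, 9, 11, 5] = (0 6 4 10 11 5)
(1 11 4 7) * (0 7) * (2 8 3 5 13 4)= (0 7 1 11 2 8 3 5 13 4)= [7, 11, 8, 5, 0, 13, 6, 1, 3, 9, 10, 2, 12, 4]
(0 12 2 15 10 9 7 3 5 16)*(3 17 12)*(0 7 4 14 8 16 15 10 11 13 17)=(0 3 5 15 11 13 17 12 2 10 9 4 14 8 16 7)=[3, 1, 10, 5, 14, 15, 6, 0, 16, 4, 9, 13, 2, 17, 8, 11, 7, 12]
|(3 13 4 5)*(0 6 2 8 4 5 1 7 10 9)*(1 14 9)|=21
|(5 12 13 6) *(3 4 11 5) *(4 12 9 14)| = |(3 12 13 6)(4 11 5 9 14)| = 20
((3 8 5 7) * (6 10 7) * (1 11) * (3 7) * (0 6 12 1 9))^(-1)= (0 9 11 1 12 5 8 3 10 6)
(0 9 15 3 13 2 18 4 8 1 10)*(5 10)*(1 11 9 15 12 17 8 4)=(0 15 3 13 2 18 1 5 10)(8 11 9 12 17)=[15, 5, 18, 13, 4, 10, 6, 7, 11, 12, 0, 9, 17, 2, 14, 3, 16, 8, 1]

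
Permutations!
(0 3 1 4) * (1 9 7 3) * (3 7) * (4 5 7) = (0 1 5 7 4)(3 9) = [1, 5, 2, 9, 0, 7, 6, 4, 8, 3]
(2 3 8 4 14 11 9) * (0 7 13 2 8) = (0 7 13 2 3)(4 14 11 9 8) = [7, 1, 3, 0, 14, 5, 6, 13, 4, 8, 10, 9, 12, 2, 11]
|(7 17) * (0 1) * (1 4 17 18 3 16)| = |(0 4 17 7 18 3 16 1)| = 8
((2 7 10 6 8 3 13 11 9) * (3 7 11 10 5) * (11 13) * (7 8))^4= (2 7 9 6 11 10 3 13 5)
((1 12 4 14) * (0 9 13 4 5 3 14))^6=((0 9 13 4)(1 12 5 3 14))^6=(0 13)(1 12 5 3 14)(4 9)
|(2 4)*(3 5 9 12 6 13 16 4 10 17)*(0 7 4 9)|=40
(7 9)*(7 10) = (7 9 10) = [0, 1, 2, 3, 4, 5, 6, 9, 8, 10, 7]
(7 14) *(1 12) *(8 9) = [0, 12, 2, 3, 4, 5, 6, 14, 9, 8, 10, 11, 1, 13, 7] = (1 12)(7 14)(8 9)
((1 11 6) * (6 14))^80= (14)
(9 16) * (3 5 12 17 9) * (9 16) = (3 5 12 17 16) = [0, 1, 2, 5, 4, 12, 6, 7, 8, 9, 10, 11, 17, 13, 14, 15, 3, 16]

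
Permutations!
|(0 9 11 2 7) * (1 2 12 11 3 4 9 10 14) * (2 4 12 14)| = |(0 10 2 7)(1 4 9 3 12 11 14)| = 28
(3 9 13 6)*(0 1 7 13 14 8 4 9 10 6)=(0 1 7 13)(3 10 6)(4 9 14 8)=[1, 7, 2, 10, 9, 5, 3, 13, 4, 14, 6, 11, 12, 0, 8]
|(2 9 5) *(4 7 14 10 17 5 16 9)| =14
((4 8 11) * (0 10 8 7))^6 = (11)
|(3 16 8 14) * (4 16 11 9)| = |(3 11 9 4 16 8 14)| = 7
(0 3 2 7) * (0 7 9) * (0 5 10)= (0 3 2 9 5 10)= [3, 1, 9, 2, 4, 10, 6, 7, 8, 5, 0]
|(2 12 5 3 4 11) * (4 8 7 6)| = |(2 12 5 3 8 7 6 4 11)| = 9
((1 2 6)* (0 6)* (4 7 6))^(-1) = ((0 4 7 6 1 2))^(-1) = (0 2 1 6 7 4)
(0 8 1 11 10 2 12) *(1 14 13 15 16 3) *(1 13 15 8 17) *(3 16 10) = (0 17 1 11 3 13 8 14 15 10 2 12) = [17, 11, 12, 13, 4, 5, 6, 7, 14, 9, 2, 3, 0, 8, 15, 10, 16, 1]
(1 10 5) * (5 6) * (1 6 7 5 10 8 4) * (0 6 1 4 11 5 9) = (0 6 10 7 9)(1 8 11 5) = [6, 8, 2, 3, 4, 1, 10, 9, 11, 0, 7, 5]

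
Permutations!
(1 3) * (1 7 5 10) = (1 3 7 5 10) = [0, 3, 2, 7, 4, 10, 6, 5, 8, 9, 1]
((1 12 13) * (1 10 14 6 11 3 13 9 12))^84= (14)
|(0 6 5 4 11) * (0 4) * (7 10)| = |(0 6 5)(4 11)(7 10)| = 6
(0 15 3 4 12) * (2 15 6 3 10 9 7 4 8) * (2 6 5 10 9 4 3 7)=(0 5 10 4 12)(2 15 9)(3 8 6 7)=[5, 1, 15, 8, 12, 10, 7, 3, 6, 2, 4, 11, 0, 13, 14, 9]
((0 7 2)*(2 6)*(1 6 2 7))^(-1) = ((0 1 6 7 2))^(-1) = (0 2 7 6 1)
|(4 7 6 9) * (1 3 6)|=6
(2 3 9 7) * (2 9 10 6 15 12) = [0, 1, 3, 10, 4, 5, 15, 9, 8, 7, 6, 11, 2, 13, 14, 12] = (2 3 10 6 15 12)(7 9)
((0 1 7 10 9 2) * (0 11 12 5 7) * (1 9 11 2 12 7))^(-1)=(0 1 5 12 9)(7 11 10)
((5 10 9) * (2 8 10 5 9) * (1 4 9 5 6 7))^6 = ((1 4 9 5 6 7)(2 8 10))^6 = (10)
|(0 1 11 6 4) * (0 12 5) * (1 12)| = 12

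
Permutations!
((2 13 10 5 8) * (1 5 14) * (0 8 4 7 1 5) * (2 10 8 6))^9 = ((0 6 2 13 8 10 14 5 4 7 1))^9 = (0 7 5 10 13 6 1 4 14 8 2)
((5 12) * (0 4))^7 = (0 4)(5 12)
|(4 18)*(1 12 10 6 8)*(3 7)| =10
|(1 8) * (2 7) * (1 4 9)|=|(1 8 4 9)(2 7)|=4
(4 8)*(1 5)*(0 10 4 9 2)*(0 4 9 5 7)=(0 10 9 2 4 8 5 1 7)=[10, 7, 4, 3, 8, 1, 6, 0, 5, 2, 9]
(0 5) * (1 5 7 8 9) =(0 7 8 9 1 5) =[7, 5, 2, 3, 4, 0, 6, 8, 9, 1]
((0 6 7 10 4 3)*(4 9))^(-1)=(0 3 4 9 10 7 6)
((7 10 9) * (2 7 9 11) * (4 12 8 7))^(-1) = (2 11 10 7 8 12 4)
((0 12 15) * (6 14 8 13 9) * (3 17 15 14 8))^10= ((0 12 14 3 17 15)(6 8 13 9))^10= (0 17 14)(3 12 15)(6 13)(8 9)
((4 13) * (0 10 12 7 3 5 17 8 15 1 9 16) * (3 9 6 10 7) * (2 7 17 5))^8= ((0 17 8 15 1 6 10 12 3 2 7 9 16)(4 13))^8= (0 3 15 9 10 17 2 1 16 12 8 7 6)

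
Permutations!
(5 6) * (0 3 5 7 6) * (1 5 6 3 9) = (0 9 1 5)(3 6 7) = [9, 5, 2, 6, 4, 0, 7, 3, 8, 1]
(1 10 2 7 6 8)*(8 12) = (1 10 2 7 6 12 8) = [0, 10, 7, 3, 4, 5, 12, 6, 1, 9, 2, 11, 8]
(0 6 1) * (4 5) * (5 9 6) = (0 5 4 9 6 1) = [5, 0, 2, 3, 9, 4, 1, 7, 8, 6]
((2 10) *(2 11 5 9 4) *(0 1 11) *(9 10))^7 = (0 11 10 1 5)(2 9 4)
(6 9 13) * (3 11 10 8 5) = [0, 1, 2, 11, 4, 3, 9, 7, 5, 13, 8, 10, 12, 6] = (3 11 10 8 5)(6 9 13)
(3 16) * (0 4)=(0 4)(3 16)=[4, 1, 2, 16, 0, 5, 6, 7, 8, 9, 10, 11, 12, 13, 14, 15, 3]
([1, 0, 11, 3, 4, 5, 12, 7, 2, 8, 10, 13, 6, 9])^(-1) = (0 1)(2 8 9 13 11)(6 12)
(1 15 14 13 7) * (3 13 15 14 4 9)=[0, 14, 2, 13, 9, 5, 6, 1, 8, 3, 10, 11, 12, 7, 15, 4]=(1 14 15 4 9 3 13 7)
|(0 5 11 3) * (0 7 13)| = 6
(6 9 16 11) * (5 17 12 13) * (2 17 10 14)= (2 17 12 13 5 10 14)(6 9 16 11)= [0, 1, 17, 3, 4, 10, 9, 7, 8, 16, 14, 6, 13, 5, 2, 15, 11, 12]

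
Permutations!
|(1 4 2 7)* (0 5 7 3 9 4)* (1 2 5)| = 6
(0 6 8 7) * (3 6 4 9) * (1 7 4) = (0 1 7)(3 6 8 4 9) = [1, 7, 2, 6, 9, 5, 8, 0, 4, 3]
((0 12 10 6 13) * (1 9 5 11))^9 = ((0 12 10 6 13)(1 9 5 11))^9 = (0 13 6 10 12)(1 9 5 11)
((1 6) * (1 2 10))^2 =((1 6 2 10))^2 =(1 2)(6 10)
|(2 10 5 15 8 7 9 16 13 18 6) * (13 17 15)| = 6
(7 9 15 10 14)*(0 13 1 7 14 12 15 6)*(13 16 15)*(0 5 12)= (0 16 15 10)(1 7 9 6 5 12 13)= [16, 7, 2, 3, 4, 12, 5, 9, 8, 6, 0, 11, 13, 1, 14, 10, 15]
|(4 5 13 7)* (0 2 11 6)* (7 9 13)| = 12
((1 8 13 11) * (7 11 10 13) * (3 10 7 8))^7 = (1 3 10 13 7 11)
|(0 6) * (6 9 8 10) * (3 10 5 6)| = 10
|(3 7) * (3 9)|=|(3 7 9)|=3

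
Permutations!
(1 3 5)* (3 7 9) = (1 7 9 3 5) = [0, 7, 2, 5, 4, 1, 6, 9, 8, 3]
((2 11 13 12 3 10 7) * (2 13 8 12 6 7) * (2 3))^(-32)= (6 7 13)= ((2 11 8 12)(3 10)(6 7 13))^(-32)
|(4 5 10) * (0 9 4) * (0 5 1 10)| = 6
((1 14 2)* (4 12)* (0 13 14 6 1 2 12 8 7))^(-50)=((0 13 14 12 4 8 7)(1 6))^(-50)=(0 7 8 4 12 14 13)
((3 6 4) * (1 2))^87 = (6)(1 2)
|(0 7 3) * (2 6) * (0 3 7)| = 2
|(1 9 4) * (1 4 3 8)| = 4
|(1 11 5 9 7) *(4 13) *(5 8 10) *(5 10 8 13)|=7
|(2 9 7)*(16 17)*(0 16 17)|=6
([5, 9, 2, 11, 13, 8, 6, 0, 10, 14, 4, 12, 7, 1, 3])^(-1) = [7, 13, 2, 14, 10, 0, 6, 12, 5, 1, 8, 3, 11, 4, 9]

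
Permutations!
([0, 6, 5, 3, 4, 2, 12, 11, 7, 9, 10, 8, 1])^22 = [0, 6, 2, 3, 4, 5, 12, 11, 7, 9, 10, 8, 1]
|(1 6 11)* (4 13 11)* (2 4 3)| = 7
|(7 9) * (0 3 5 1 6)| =10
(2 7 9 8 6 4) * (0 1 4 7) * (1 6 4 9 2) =[6, 9, 0, 3, 1, 5, 7, 2, 4, 8] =(0 6 7 2)(1 9 8 4)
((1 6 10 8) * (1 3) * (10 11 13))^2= ((1 6 11 13 10 8 3))^2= (1 11 10 3 6 13 8)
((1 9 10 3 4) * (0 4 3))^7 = (0 1 10 4 9)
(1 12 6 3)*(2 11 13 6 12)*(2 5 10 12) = (1 5 10 12 2 11 13 6 3) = [0, 5, 11, 1, 4, 10, 3, 7, 8, 9, 12, 13, 2, 6]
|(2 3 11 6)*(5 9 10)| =|(2 3 11 6)(5 9 10)| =12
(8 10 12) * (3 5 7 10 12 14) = (3 5 7 10 14)(8 12) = [0, 1, 2, 5, 4, 7, 6, 10, 12, 9, 14, 11, 8, 13, 3]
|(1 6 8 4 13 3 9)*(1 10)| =8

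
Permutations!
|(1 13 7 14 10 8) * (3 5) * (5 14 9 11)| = |(1 13 7 9 11 5 3 14 10 8)| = 10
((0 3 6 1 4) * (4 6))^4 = ((0 3 4)(1 6))^4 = (6)(0 3 4)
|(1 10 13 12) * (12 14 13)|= |(1 10 12)(13 14)|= 6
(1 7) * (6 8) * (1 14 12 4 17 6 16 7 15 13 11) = (1 15 13 11)(4 17 6 8 16 7 14 12) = [0, 15, 2, 3, 17, 5, 8, 14, 16, 9, 10, 1, 4, 11, 12, 13, 7, 6]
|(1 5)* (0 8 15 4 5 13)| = |(0 8 15 4 5 1 13)| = 7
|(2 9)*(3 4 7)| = 6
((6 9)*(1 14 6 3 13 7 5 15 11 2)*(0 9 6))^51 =((0 9 3 13 7 5 15 11 2 1 14))^51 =(0 11 13 14 15 3 1 5 9 2 7)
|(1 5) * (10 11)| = 2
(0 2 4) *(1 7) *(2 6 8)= (0 6 8 2 4)(1 7)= [6, 7, 4, 3, 0, 5, 8, 1, 2]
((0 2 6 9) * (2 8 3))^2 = ((0 8 3 2 6 9))^2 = (0 3 6)(2 9 8)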